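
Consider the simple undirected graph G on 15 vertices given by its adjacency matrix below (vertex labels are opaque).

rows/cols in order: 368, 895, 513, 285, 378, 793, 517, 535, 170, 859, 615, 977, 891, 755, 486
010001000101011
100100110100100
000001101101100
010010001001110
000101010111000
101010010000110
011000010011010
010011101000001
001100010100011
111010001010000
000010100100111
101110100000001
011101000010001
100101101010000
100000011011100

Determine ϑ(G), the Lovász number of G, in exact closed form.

5

Vertex 895 has 6 neighbors: 368, 285, 517, 535, 859, 891.
Vertex 517 has 6 neighbors: 895, 513, 535, 615, 977, 755.
N(615) = {378, 517, 859, 891, 755, 486}, |N(615)| = 6.
deg(535) = 6; N(535) = {895, 378, 793, 517, 170, 486}.
Every vertex has degree 6 (N=15); this is K(6,2), the Kneser graph.
spec(A) ≈ [6.0, 1.0, -3.0] (distinct, 6 d.p.).
Lovász: ϑ = −15(-3)/(6+-1*(-3)) = 5.
≈ 5.000000 (to 6 d.p.).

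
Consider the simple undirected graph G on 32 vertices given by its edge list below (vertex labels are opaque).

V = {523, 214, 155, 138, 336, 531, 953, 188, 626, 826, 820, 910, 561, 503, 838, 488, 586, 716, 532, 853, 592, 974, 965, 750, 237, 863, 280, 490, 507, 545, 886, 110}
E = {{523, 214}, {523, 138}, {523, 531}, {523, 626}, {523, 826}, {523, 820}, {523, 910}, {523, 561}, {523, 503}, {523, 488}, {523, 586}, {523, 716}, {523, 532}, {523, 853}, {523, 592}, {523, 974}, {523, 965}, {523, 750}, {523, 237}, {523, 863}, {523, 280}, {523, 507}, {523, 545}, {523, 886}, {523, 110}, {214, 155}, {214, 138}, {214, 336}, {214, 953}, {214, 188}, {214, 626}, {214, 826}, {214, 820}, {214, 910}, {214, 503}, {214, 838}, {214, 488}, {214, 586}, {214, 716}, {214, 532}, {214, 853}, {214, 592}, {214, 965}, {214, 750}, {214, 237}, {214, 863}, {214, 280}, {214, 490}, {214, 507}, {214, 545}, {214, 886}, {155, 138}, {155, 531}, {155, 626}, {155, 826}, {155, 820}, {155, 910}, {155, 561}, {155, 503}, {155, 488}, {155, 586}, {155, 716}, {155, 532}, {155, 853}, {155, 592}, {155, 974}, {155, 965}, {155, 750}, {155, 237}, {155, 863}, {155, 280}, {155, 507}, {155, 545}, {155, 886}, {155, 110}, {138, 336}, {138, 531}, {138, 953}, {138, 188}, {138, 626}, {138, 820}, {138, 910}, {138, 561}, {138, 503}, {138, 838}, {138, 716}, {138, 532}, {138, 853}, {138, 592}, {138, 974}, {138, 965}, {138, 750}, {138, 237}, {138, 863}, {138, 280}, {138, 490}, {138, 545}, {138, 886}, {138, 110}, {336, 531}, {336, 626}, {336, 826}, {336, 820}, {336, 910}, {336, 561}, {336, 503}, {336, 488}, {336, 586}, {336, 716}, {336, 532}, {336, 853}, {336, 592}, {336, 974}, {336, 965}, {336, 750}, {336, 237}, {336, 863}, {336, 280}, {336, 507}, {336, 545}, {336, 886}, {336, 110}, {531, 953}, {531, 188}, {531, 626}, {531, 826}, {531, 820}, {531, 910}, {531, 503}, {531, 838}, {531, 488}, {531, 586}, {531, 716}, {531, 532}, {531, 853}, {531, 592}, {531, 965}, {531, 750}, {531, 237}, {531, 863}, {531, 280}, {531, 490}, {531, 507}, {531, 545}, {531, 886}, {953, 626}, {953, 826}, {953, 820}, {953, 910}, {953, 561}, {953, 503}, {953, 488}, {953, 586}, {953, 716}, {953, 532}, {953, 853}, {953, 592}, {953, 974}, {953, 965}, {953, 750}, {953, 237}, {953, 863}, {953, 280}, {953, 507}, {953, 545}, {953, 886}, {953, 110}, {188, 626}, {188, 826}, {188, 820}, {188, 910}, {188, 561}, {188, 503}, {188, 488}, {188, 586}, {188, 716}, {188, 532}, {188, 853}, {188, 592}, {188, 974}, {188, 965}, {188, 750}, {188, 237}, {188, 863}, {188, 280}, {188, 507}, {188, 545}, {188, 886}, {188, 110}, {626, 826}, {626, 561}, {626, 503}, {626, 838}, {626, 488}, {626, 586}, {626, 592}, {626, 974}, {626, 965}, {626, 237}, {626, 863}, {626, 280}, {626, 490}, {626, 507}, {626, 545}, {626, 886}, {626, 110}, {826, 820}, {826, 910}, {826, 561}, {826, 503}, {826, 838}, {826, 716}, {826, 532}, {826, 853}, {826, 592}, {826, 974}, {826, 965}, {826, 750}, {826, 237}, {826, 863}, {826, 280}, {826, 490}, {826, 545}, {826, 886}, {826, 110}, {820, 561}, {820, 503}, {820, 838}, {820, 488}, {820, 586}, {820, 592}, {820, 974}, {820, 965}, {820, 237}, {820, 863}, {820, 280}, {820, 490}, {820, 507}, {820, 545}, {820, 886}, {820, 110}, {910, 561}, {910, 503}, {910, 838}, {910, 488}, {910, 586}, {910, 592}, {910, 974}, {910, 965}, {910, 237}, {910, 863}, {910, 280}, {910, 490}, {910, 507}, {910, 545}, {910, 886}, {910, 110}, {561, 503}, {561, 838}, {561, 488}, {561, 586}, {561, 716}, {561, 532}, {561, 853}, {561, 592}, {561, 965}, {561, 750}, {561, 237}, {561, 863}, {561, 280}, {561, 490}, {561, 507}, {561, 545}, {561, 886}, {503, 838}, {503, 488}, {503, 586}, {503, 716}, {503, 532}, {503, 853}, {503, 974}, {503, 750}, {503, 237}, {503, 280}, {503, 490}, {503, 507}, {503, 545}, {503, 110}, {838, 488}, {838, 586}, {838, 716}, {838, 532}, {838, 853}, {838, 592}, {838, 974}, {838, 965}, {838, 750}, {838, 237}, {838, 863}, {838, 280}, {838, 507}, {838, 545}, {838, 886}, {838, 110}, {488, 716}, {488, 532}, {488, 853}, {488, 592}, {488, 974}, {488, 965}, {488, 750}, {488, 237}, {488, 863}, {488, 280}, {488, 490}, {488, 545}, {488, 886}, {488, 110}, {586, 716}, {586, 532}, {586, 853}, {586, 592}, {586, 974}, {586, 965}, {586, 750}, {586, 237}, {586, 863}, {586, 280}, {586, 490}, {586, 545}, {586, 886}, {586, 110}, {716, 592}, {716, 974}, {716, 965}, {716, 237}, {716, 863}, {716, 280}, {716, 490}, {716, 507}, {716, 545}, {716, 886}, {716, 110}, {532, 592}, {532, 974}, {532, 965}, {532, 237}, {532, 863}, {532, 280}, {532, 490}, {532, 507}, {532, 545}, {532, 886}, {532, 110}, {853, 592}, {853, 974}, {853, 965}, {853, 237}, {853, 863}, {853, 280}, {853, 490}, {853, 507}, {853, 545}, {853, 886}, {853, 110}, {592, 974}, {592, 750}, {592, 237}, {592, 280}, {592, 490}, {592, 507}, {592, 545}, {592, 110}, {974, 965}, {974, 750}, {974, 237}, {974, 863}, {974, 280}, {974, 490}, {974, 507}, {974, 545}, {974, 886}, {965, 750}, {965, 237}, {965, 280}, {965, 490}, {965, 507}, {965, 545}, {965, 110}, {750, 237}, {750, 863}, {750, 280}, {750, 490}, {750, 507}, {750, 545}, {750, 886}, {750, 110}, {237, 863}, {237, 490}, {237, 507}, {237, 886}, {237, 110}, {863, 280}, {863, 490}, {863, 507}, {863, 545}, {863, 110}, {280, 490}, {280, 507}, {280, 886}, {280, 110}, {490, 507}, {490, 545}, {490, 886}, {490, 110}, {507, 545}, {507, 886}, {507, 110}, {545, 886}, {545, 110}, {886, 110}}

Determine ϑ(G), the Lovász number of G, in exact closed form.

deg(138) = 27; N(138) = {523, 214, 155, 336, 531, 953, 188, 626, 820, 910, 561, 503, 838, 716, 532, 853, 592, 974, 965, 750, 237, 863, 280, 490, 545, 886, 110}.
Vertex 110 has 27 neighbors: 523, 155, 138, 336, 953, 188, 626, 826, 820, 910, 503, 838, 488, 586, 716, 532, 853, 592, 965, 750, 237, 863, 280, 490, 507, 545, 886.
Vertex 507 has 27 neighbors: 523, 214, 155, 336, 531, 953, 188, 626, 820, 910, 561, 503, 838, 716, 532, 853, 592, 974, 965, 750, 237, 863, 280, 490, 545, 886, 110.
N(853) = {523, 214, 155, 138, 336, 531, 953, 188, 826, 561, 503, 838, 488, 586, 592, 974, 965, 237, 863, 280, 490, 507, 545, 886, 110}, |N(853)| = 25.
K_{7,7,5,5,5,3} (perfect); ϑ(G) = α(G) = max{7,7,5,5,5,3} = 7.
≈ 7.00000000 (to 8 d.p.).
Lovász sandwich 7 ≤ 7 ≤ 7: collapsed.

7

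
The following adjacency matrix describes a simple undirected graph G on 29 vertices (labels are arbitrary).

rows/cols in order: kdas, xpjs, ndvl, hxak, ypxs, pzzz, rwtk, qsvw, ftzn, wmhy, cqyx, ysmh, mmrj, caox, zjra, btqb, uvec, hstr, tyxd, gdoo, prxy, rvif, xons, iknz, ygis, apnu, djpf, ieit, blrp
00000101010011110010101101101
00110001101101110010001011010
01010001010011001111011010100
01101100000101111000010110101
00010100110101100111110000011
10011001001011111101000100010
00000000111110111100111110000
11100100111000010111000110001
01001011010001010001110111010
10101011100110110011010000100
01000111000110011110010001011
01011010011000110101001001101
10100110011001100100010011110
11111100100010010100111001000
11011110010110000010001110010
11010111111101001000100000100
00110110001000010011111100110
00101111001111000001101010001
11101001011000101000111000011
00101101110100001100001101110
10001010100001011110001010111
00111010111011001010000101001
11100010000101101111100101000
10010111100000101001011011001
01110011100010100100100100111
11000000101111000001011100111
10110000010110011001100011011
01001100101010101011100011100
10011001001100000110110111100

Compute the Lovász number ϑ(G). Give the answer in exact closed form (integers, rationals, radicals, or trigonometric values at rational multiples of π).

sqrt(29)

deg(ieit) = 14; N(ieit) = {xpjs, ypxs, pzzz, ftzn, cqyx, mmrj, zjra, uvec, tyxd, gdoo, prxy, ygis, apnu, djpf}.
deg(xons) = 14; N(xons) = {kdas, xpjs, ndvl, rwtk, ysmh, caox, zjra, uvec, hstr, tyxd, gdoo, prxy, iknz, apnu}.
deg(gdoo) = 14; N(gdoo) = {ndvl, ypxs, pzzz, qsvw, ftzn, wmhy, ysmh, uvec, hstr, xons, iknz, apnu, djpf, ieit}.
N(uvec) = {ndvl, hxak, pzzz, rwtk, cqyx, btqb, tyxd, gdoo, prxy, rvif, xons, iknz, djpf, ieit}, |N(uvec)| = 14.
deg(v) = 14 for all v (|V|=29); SR(29,14,6,7) — a Paley graph.
A has 3 distinct eigenvalues ≈ [14.0, 2.192582, -3.192582].
Lovász (edge-transitive): ϑ = −29·(-sqrt(29)/2 - 1/2)/((14)−(-sqrt(29)/2 - 1/2)) = sqrt(29).
= 5.38516481… (decimal).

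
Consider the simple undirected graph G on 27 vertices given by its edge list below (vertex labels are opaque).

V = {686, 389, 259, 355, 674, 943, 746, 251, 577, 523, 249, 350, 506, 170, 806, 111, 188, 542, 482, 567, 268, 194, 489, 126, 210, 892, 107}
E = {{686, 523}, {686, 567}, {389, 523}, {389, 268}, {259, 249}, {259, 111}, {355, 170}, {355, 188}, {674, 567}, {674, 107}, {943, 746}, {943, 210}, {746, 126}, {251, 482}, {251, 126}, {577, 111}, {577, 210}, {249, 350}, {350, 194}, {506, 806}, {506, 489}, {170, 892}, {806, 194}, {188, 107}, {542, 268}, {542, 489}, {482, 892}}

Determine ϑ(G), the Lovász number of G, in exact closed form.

N(943) = {746, 210}, |N(943)| = 2.
Vertex 523 has 2 neighbors: 686, 389.
N(482) = {251, 892}, |N(482)| = 2.
deg(577) = 2; N(577) = {111, 210}.
deg(v) = 2 for all v (|V|=27); this is C_{27}, the 27-cycle.
spec(A) ≈ [2.0, 1.94609, 1.787265, 1.532089, 1.194317, 0.79216, 0.347296, -0.11629, -0.573606, -1.0, -1.372483, -1.670976, -1.879385, -1.986477] (distinct, 6 d.p.).
ϑ = −N·λ_min/(λ_max−λ_min) = −27·(-2*cos(pi/27))/(2−(-2*cos(pi/27))) = 27*cos(pi/27)/(cos(pi/27) + 1).
≈ 13.4542041 (to 7 d.p.).
α=13, χ(Ḡ)=14; ϑ=27*cos(pi/27)/(cos(pi/27) + 1) lies between (both strict).

27*cos(pi/27)/(cos(pi/27) + 1)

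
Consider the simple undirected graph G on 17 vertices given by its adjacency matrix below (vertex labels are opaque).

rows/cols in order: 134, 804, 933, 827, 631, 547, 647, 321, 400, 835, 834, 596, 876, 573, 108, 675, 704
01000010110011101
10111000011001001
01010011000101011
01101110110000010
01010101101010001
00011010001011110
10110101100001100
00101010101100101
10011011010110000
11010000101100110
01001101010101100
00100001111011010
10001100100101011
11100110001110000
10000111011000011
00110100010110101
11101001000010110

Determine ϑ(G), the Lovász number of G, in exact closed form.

sqrt(17)

Vertex 321 has 8 neighbors: 933, 631, 647, 400, 834, 596, 108, 704.
N(704) = {134, 804, 933, 631, 321, 876, 108, 675}, |N(704)| = 8.
deg(547) = 8; N(547) = {827, 631, 647, 834, 876, 573, 108, 675}.
Vertex 134 has 8 neighbors: 804, 647, 400, 835, 876, 573, 108, 704.
17-vertex 8-regular graph: SR(17,8,3,4) — a Paley graph.
The 3 distinct eigenvalues: [8.0, 1.561553, -2.561553].
Lovász (edge-transitive): ϑ = −17·(-sqrt(17)/2 - 1/2)/((8)−(-sqrt(17)/2 - 1/2)) = sqrt(17).
≈ 4.12311 (to 5 d.p.).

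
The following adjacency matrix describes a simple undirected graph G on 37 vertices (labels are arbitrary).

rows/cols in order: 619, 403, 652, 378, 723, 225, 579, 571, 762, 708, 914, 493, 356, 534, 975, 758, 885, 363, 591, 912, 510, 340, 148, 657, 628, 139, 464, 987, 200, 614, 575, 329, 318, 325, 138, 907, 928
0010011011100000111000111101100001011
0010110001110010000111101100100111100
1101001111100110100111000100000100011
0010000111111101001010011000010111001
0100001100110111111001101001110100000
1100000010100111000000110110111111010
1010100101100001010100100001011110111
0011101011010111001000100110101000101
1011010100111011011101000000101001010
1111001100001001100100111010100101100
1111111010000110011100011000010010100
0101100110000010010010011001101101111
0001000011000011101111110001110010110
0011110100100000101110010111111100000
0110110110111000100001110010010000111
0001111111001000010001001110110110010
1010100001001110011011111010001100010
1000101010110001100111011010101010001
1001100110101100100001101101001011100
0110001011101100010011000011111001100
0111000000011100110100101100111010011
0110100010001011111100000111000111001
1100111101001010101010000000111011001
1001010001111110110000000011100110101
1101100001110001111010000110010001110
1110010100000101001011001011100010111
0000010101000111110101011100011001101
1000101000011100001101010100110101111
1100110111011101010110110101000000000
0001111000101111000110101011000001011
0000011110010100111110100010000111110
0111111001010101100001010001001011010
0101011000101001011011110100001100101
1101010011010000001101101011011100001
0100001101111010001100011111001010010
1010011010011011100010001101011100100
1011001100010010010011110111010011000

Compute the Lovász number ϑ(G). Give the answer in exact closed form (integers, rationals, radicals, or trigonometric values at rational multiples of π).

sqrt(37)

Vertex 907 has 18 neighbors: 619, 652, 225, 579, 762, 493, 356, 975, 758, 885, 510, 628, 139, 987, 614, 575, 329, 138.
N(914) = {619, 403, 652, 378, 723, 225, 579, 762, 534, 975, 363, 591, 912, 657, 628, 614, 318, 138}, |N(914)| = 18.
deg(758) = 18; N(758) = {378, 723, 225, 579, 571, 762, 708, 356, 363, 340, 628, 139, 464, 200, 614, 329, 318, 907}.
N(571) = {652, 378, 723, 579, 762, 708, 493, 534, 975, 758, 591, 148, 139, 464, 200, 575, 138, 928}, |N(571)| = 18.
Regular of degree 18 on 37 vertices: Paley(37): SR with (k,λ,μ)=(18,8,9).
The 3 distinct eigenvalues: [18.0, 2.541381, -3.541381].
λ_max=18, λ_min=-sqrt(37)/2 - 1/2; ϑ = −37·λ_min/(λ_max−λ_min) = sqrt(37).
Numerically 6.08276253.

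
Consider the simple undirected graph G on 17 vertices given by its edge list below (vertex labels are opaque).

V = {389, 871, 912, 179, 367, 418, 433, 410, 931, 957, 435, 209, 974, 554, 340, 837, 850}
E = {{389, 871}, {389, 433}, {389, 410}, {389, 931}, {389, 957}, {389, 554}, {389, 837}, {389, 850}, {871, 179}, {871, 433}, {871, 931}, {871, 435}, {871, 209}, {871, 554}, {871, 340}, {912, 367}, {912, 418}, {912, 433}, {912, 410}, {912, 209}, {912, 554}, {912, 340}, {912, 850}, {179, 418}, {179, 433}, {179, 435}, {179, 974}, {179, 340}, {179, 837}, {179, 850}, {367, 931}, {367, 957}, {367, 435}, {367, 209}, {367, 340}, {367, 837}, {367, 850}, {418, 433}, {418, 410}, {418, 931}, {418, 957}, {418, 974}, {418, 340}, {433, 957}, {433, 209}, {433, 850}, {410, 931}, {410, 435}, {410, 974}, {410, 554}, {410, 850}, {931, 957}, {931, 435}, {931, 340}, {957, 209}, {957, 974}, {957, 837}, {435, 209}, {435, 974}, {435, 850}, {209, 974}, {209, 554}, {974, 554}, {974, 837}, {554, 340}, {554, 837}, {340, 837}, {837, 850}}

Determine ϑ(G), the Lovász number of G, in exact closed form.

sqrt(17)

N(340) = {871, 912, 179, 367, 418, 931, 554, 837}, |N(340)| = 8.
deg(367) = 8; N(367) = {912, 931, 957, 435, 209, 340, 837, 850}.
deg(837) = 8; N(837) = {389, 179, 367, 957, 974, 554, 340, 850}.
deg(209) = 8; N(209) = {871, 912, 367, 433, 957, 435, 974, 554}.
G on 17 vertices is 8-regular; SR(17,8,3,4) — a Paley graph.
Distinct eigenvalues (to 3 d.p.): [8.0, 1.562, -2.562].
Lovász (edge-transitive): ϑ = −17·(-sqrt(17)/2 - 1/2)/((8)−(-sqrt(17)/2 - 1/2)) = sqrt(17).
Numerically 4.12310563.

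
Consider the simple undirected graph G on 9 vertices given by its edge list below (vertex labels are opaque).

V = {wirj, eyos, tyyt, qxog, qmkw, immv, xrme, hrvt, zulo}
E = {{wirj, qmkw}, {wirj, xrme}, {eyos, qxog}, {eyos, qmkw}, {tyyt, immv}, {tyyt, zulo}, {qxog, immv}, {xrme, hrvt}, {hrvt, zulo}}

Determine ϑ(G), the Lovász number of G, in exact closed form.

9*cos(pi/9)/(cos(pi/9) + 1)

deg(wirj) = 2; N(wirj) = {qmkw, xrme}.
N(qmkw) = {wirj, eyos}, |N(qmkw)| = 2.
deg(xrme) = 2; N(xrme) = {wirj, hrvt}.
Vertex tyyt has 2 neighbors: immv, zulo.
2-regular, N=9; a single 9-cycle (edge-transitive).
A has 5 distinct eigenvalues ≈ [2.0, 1.53209, 0.3473, -1.0, -1.87939].
With N=9: ϑ(G) = 9·(-(-1)*2*cos(pi/9))/(2−(-2*cos(pi/9))) = 9*cos(pi/9)/(cos(pi/9) + 1).
Numerically 4.3600896.
Lovász sandwich 4 ≤ 9*cos(pi/9)/(cos(pi/9) + 1) ≤ 5: both strict.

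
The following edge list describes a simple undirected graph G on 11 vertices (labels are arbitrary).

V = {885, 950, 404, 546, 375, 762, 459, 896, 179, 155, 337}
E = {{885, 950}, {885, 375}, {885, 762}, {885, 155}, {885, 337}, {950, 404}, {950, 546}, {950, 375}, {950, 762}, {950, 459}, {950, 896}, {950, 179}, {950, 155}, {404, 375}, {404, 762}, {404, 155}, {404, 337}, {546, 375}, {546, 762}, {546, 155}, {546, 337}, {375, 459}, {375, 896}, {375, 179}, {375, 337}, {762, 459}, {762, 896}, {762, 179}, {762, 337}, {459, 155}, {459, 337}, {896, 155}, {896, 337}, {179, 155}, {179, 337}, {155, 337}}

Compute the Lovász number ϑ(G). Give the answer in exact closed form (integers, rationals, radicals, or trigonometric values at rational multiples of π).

N(404) = {950, 375, 762, 155, 337}, |N(404)| = 5.
Vertex 546 has 5 neighbors: 950, 375, 762, 155, 337.
N(896) = {950, 375, 762, 155, 337}, |N(896)| = 5.
deg(337) = 9; N(337) = {885, 404, 546, 375, 762, 459, 896, 179, 155}.
K_{6,3,2} (perfect); ϑ(G) = α(G) = max{6,3,2} = 6.
Numerically 6.0000.
Lovász sandwich 6 ≤ 6 ≤ 6: collapsed.

6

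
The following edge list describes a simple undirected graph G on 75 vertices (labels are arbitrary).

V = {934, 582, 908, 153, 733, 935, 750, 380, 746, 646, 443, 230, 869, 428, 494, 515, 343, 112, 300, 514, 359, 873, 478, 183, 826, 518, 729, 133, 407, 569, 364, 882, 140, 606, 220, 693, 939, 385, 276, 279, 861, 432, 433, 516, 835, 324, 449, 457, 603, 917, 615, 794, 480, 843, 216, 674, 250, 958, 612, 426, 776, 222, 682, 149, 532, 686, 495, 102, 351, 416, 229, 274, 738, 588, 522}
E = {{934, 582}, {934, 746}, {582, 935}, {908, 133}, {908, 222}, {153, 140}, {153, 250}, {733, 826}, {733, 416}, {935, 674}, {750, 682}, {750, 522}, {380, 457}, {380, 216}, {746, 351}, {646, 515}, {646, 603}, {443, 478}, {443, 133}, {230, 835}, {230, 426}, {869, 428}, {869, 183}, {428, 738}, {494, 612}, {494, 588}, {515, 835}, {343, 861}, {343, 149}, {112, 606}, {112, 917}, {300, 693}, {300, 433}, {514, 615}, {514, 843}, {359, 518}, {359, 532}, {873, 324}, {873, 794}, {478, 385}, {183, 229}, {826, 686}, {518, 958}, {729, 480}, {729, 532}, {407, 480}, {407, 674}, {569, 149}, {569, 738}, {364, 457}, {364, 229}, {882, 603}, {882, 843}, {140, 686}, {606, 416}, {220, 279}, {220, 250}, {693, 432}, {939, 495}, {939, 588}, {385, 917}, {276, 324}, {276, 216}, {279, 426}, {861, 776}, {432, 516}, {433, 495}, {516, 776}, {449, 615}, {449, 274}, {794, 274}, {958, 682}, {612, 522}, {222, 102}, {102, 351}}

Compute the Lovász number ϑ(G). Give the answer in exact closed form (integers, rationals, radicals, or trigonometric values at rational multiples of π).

deg(140) = 2; N(140) = {153, 686}.
N(276) = {324, 216}, |N(276)| = 2.
N(359) = {518, 532}, |N(359)| = 2.
N(588) = {494, 939}, |N(588)| = 2.
75-vertex 2-regular graph: the odd cycle C_{75}.
The 38 distinct eigenvalues: [2.0, 1.993, 1.972, 1.937, 1.889, 1.827, 1.753, 1.666, 1.567, 1.458, 1.338, 1.209, 1.072, 0.927, 0.775, 0.618, 0.457, 0.292, 0.126, -0.042, -0.209, -0.375, -0.538, -0.697, -0.852, -1.0, -1.141, -1.275, -1.399, -1.514, -1.618, -1.711, -1.791, -1.86, -1.915, -1.956, -1.984, -1.998].
Lovász (edge-transitive): ϑ = −75·(-2*cos(pi/75))/((2)−(-2*cos(pi/75))) = 75*cos(pi/75)/(cos(pi/75) + 1).
= 37.483546… (decimal).
37 ≤ 75*cos(pi/75)/(cos(pi/75) + 1) ≤ 38: both strict.

75*cos(pi/75)/(cos(pi/75) + 1)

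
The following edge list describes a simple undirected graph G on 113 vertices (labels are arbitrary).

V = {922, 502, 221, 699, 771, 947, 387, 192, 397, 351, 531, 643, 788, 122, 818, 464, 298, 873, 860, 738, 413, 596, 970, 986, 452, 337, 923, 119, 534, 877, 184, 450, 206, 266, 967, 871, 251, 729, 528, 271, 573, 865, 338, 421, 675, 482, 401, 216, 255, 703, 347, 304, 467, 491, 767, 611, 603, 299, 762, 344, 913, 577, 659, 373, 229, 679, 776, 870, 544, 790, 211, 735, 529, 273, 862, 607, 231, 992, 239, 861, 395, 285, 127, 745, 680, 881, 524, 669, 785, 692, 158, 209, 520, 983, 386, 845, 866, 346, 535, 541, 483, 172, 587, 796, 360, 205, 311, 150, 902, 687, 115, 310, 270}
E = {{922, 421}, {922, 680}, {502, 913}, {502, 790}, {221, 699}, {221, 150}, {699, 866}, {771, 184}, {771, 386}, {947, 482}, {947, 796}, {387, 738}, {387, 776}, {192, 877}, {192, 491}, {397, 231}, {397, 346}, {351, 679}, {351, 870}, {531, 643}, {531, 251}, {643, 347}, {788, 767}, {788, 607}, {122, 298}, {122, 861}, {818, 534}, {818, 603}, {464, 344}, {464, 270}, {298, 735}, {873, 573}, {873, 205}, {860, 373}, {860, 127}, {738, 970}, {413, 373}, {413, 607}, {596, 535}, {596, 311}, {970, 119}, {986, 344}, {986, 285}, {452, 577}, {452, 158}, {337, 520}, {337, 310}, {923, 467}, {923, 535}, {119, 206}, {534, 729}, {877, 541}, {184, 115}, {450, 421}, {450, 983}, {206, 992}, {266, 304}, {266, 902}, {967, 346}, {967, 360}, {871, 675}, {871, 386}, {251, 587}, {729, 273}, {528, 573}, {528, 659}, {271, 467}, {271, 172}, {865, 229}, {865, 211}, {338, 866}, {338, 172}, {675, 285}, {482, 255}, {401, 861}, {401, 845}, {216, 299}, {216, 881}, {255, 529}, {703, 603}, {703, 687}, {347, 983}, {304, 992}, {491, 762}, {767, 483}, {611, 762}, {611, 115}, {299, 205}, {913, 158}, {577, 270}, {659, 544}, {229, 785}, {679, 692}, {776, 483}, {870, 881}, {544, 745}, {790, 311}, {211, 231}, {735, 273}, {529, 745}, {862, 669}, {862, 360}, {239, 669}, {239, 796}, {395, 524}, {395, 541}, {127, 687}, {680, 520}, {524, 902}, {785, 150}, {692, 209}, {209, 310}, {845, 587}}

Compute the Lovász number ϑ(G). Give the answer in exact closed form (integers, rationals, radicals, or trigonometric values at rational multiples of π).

113*cos(pi/113)/(cos(pi/113) + 1)

deg(298) = 2; N(298) = {122, 735}.
Vertex 762 has 2 neighbors: 491, 611.
Vertex 992 has 2 neighbors: 206, 304.
N(986) = {344, 285}, |N(986)| = 2.
deg(v) = 2 for all v (|V|=113); the odd cycle C_{113}.
spec(A) ≈ [2.0, 1.996909, 1.987646, 1.972239, 1.950736, 1.923203, 1.889726, 1.850408, 1.80537, 1.754752, 1.69871, 1.637418, 1.571064, 1.499854, 1.424009, 1.343762, 1.259361, 1.171068, 1.079155, 0.983906, 0.885616, 0.784589, 0.681137, 0.575579, 0.468242, 0.359458, 0.249563, 0.138897, 0.027801, -0.083381, -0.194305, -0.304628, -0.41401, -0.522112, -0.628601, -0.733146, -0.835425, -0.935122, -1.031929, -1.125546, -1.215684, -1.302064, -1.38442, -1.462497, -1.536053, -1.604861, -1.668709, -1.727399, -1.780749, -1.828596, -1.87079, -1.907202, -1.937718, -1.962246, -1.980708, -1.993048, -1.999227] (distinct, 6 d.p.).
Lovász (edge-transitive): ϑ = −113·(-2*cos(pi/113))/((2)−(-2*cos(pi/113))) = 113*cos(pi/113)/(cos(pi/113) + 1).
≈ 56.4891 (to 4 d.p.).
56 ≤ 113*cos(pi/113)/(cos(pi/113) + 1) ≤ 57: both strict.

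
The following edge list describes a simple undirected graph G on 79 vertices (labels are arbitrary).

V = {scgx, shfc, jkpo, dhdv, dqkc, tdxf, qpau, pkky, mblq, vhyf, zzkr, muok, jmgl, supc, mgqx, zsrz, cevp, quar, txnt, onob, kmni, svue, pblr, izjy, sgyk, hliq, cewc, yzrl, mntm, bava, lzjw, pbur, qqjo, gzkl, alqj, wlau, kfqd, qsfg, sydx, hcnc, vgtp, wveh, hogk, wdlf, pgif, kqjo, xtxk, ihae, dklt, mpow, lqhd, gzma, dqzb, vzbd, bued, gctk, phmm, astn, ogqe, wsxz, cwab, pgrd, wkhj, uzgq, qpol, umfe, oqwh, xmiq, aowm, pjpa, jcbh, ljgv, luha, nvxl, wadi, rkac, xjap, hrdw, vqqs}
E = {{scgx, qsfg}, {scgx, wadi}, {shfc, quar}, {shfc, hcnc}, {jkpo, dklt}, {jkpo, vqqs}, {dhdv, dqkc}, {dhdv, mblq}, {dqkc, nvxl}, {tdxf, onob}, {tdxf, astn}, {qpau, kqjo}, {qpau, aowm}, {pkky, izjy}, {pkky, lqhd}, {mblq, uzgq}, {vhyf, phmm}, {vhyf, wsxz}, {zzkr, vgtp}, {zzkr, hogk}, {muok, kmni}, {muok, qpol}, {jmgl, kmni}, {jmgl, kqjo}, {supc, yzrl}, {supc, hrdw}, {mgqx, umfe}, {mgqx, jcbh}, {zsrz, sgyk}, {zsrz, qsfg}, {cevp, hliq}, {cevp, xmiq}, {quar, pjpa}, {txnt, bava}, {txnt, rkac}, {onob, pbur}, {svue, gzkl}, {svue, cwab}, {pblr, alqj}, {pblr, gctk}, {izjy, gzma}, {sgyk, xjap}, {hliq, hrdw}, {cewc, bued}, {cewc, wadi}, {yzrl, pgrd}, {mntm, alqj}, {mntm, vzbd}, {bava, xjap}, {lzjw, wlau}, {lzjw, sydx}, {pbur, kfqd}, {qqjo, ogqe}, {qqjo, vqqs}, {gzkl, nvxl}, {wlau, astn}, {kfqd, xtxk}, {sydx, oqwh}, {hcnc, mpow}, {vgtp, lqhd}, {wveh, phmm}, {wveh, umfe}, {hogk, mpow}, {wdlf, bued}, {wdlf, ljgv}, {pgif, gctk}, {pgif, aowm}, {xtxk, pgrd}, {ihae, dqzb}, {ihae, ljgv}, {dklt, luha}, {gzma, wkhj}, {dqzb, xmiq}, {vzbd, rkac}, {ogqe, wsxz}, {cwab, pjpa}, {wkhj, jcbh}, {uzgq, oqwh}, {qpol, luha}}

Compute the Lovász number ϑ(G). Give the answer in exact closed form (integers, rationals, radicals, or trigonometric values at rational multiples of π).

79*cos(pi/79)/(cos(pi/79) + 1)

deg(lqhd) = 2; N(lqhd) = {pkky, vgtp}.
N(mblq) = {dhdv, uzgq}, |N(mblq)| = 2.
deg(hcnc) = 2; N(hcnc) = {shfc, mpow}.
Vertex gzkl has 2 neighbors: svue, nvxl.
G on 79 vertices is 2-regular; a single 79-cycle (edge-transitive).
A has 40 distinct eigenvalues ≈ [2.0, 1.993678, 1.974751, 1.943339, 1.89964, 1.843932, 1.776565, 1.697967, 1.608633, 1.509129, 1.400084, 1.282187, 1.156184, 1.022871, 0.883091, 0.737728, 0.587701, 0.433958, 0.277471, 0.11923, -0.039764, -0.198508, -0.355996, -0.511233, -0.663239, -0.811051, -0.953735, -1.09039, -1.22015, -1.342197, -1.455758, -1.560115, -1.654608, -1.738641, -1.811681, -1.873267, -1.92301, -1.960595, -1.985784, -1.998419].
With N=79: ϑ(G) = 79·(-(-1)*2*cos(pi/79))/(2−(-2*cos(pi/79))) = 79*cos(pi/79)/(cos(pi/79) + 1).
Numerically 39.484379.
Check 39 ≤ 79*cos(pi/79)/(cos(pi/79) + 1) ≤ 40: both strict.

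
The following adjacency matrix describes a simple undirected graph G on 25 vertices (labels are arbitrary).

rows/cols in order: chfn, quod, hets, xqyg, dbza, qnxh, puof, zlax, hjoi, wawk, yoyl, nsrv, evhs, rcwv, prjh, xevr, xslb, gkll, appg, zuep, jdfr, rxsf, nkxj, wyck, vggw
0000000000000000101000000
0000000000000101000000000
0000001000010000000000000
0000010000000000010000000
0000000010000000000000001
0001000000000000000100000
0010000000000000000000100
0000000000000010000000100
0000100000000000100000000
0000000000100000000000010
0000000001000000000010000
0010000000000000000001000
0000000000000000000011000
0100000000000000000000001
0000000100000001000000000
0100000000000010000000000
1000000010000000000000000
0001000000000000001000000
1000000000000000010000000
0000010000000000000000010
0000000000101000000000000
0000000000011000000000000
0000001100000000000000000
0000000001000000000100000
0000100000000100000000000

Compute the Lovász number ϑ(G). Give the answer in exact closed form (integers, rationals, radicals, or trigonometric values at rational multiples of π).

Vertex prjh has 2 neighbors: zlax, xevr.
Vertex xslb has 2 neighbors: chfn, hjoi.
N(xqyg) = {qnxh, gkll}, |N(xqyg)| = 2.
deg(quod) = 2; N(quod) = {rcwv, xevr}.
2-regular, N=25; a single 25-cycle (edge-transitive).
The 13 distinct eigenvalues: [2.0, 1.937166, 1.752613, 1.457937, 1.071654, 0.618034, 0.125581, -0.374763, -0.851559, -1.274848, -1.618034, -1.859553, -1.984229].
Lovász (edge-transitive): ϑ = −25·(-2*cos(pi/25))/((2)−(-2*cos(pi/25))) = 25*cos(pi/25)/(cos(pi/25) + 1).
≈ 12.4505218 (to 7 d.p.).
Sandwich: α(G)=12 ≤ ϑ(G)=25*cos(pi/25)/(cos(pi/25) + 1) ≤ χ(Ḡ)=13 (both strict).

25*cos(pi/25)/(cos(pi/25) + 1)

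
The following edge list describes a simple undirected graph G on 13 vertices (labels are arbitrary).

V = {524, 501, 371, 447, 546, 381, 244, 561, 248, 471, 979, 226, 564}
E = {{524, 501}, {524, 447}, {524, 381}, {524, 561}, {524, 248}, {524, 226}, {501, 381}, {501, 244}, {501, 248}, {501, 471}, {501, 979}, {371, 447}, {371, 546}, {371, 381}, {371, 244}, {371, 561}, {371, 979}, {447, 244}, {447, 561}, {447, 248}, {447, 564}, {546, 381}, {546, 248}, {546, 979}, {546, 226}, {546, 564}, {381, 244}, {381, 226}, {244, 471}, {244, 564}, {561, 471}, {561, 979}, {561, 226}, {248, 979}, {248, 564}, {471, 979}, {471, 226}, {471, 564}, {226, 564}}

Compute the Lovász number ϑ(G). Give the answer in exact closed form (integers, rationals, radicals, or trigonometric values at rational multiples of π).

sqrt(13)

N(471) = {501, 244, 561, 979, 226, 564}, |N(471)| = 6.
deg(244) = 6; N(244) = {501, 371, 447, 381, 471, 564}.
N(979) = {501, 371, 546, 561, 248, 471}, |N(979)| = 6.
deg(371) = 6; N(371) = {447, 546, 381, 244, 561, 979}.
6-regular, N=13; strongly regular (13,6,2,3).
A has 3 distinct eigenvalues ≈ [6.0, 1.303, -2.303].
With N=13: ϑ(G) = 13·(-(-sqrt(13)/2 - 1/2))/(6−(-sqrt(13)/2 - 1/2)) = sqrt(13).
≈ 3.605551275 (to 9 d.p.).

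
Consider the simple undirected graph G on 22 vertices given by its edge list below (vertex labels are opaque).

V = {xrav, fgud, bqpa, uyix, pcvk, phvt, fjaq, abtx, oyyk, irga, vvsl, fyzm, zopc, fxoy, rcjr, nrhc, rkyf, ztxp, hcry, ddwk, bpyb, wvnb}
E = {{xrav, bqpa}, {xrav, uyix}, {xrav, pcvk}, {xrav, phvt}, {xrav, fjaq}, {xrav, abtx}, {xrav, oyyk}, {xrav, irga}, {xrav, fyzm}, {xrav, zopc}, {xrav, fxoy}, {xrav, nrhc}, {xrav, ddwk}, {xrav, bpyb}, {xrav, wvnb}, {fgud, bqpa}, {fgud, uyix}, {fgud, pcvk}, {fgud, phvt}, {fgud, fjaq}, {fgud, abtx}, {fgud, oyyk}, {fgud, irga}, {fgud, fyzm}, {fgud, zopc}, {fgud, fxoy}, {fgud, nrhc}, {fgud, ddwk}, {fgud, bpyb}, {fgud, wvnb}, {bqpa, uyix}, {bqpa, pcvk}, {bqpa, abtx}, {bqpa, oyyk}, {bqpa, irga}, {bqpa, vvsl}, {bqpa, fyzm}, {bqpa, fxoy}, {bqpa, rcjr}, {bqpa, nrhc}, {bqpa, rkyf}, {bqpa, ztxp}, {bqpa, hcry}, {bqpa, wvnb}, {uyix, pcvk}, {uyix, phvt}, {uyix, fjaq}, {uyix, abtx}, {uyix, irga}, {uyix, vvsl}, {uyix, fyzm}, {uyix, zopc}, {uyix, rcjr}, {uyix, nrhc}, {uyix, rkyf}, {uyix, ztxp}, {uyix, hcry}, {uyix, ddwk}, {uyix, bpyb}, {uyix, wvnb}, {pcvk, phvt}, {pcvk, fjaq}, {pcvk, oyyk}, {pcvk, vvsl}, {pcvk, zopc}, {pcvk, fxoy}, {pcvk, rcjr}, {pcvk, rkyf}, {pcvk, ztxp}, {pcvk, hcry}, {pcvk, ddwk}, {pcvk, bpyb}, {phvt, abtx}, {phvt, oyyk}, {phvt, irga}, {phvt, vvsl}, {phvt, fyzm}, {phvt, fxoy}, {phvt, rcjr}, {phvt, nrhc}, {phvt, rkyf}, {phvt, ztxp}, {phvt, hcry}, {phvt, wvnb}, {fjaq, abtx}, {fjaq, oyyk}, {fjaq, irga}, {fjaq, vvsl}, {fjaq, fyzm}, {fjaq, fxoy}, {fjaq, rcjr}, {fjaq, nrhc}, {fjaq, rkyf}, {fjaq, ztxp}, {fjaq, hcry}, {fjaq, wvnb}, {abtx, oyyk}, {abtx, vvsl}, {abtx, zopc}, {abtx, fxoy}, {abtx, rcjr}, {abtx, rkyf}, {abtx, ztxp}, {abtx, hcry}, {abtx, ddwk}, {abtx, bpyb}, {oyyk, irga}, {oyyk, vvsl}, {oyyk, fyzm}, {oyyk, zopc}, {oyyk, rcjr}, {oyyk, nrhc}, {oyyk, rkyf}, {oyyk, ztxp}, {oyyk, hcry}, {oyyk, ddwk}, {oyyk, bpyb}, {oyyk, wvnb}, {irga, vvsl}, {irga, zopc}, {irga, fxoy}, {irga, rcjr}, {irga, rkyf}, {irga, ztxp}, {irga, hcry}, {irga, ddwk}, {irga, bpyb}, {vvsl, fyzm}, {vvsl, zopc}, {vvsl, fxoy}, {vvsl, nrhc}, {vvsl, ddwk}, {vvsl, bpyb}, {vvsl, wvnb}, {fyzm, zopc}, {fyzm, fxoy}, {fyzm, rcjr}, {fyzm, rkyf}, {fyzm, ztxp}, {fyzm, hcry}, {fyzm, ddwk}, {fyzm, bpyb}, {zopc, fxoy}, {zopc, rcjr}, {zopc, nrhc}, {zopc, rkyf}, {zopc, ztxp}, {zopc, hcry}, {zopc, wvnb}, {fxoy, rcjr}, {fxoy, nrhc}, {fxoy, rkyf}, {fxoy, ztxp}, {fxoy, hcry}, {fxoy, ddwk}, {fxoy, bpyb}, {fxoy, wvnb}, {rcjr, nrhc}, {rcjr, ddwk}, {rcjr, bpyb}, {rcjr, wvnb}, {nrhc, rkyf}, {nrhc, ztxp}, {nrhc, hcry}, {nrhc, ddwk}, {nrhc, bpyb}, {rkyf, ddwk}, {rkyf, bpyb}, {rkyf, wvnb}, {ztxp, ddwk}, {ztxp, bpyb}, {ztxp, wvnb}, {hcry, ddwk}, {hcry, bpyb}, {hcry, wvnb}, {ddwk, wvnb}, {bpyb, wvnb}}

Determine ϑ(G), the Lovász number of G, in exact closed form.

7

N(rkyf) = {bqpa, uyix, pcvk, phvt, fjaq, abtx, oyyk, irga, fyzm, zopc, fxoy, nrhc, ddwk, bpyb, wvnb}, |N(rkyf)| = 15.
N(ztxp) = {bqpa, uyix, pcvk, phvt, fjaq, abtx, oyyk, irga, fyzm, zopc, fxoy, nrhc, ddwk, bpyb, wvnb}, |N(ztxp)| = 15.
N(hcry) = {bqpa, uyix, pcvk, phvt, fjaq, abtx, oyyk, irga, fyzm, zopc, fxoy, nrhc, ddwk, bpyb, wvnb}, |N(hcry)| = 15.
Vertex wvnb has 16 neighbors: xrav, fgud, bqpa, uyix, phvt, fjaq, oyyk, vvsl, zopc, fxoy, rcjr, rkyf, ztxp, hcry, ddwk, bpyb.
K_{7,6,6,3} (perfect); ϑ(G) = α(G) = max{7,6,6,3} = 7.
Numerically 7.000000000.
Lovász sandwich 7 ≤ 7 ≤ 7: collapsed.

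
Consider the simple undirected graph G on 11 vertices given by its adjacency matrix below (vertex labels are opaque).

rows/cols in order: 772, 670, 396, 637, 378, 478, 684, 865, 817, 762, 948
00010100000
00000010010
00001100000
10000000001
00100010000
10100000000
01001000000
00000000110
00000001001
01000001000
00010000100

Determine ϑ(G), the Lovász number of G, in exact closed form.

Vertex 772 has 2 neighbors: 637, 478.
N(948) = {637, 817}, |N(948)| = 2.
deg(478) = 2; N(478) = {772, 396}.
N(637) = {772, 948}, |N(637)| = 2.
deg(v) = 2 for all v (|V|=11); the odd cycle C_{11}.
The 6 distinct eigenvalues: [2.0, 1.682507, 0.83083, -0.28463, -1.309721, -1.918986].
Lovász: ϑ = −11(-2*cos(pi/11))/(2+-(-1)*2*cos(pi/11)) = 11*cos(pi/11)/(cos(pi/11) + 1).
Numerically 5.38630.
Sandwich: α(G)=5 ≤ ϑ(G)=11*cos(pi/11)/(cos(pi/11) + 1) ≤ χ(Ḡ)=6 (both strict).

11*cos(pi/11)/(cos(pi/11) + 1)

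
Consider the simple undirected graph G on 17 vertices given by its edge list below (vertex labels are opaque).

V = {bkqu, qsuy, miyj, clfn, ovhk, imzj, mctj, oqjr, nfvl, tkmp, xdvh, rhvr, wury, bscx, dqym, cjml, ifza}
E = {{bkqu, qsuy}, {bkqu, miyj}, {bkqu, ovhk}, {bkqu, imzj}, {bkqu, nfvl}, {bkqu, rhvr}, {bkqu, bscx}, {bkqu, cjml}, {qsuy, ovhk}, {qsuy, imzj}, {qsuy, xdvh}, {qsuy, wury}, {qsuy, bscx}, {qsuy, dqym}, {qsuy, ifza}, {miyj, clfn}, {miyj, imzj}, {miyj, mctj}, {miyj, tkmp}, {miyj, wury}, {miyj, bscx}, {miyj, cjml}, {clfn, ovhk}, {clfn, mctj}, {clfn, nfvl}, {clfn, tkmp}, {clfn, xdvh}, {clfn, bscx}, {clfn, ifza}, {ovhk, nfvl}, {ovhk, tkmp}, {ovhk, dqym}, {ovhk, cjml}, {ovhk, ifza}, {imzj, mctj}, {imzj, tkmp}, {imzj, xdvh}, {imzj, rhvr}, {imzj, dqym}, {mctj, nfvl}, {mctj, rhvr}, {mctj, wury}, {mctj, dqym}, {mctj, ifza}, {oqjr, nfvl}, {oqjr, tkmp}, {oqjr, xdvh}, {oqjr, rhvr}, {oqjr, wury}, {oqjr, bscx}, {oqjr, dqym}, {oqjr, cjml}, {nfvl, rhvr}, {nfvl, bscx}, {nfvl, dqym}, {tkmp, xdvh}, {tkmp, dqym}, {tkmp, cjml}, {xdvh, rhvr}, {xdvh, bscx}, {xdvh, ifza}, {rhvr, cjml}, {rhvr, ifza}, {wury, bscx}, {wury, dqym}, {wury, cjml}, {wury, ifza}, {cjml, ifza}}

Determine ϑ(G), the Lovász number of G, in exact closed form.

Vertex miyj has 8 neighbors: bkqu, clfn, imzj, mctj, tkmp, wury, bscx, cjml.
deg(ovhk) = 8; N(ovhk) = {bkqu, qsuy, clfn, nfvl, tkmp, dqym, cjml, ifza}.
deg(imzj) = 8; N(imzj) = {bkqu, qsuy, miyj, mctj, tkmp, xdvh, rhvr, dqym}.
deg(wury) = 8; N(wury) = {qsuy, miyj, mctj, oqjr, bscx, dqym, cjml, ifza}.
deg(v) = 8 for all v (|V|=17); SR(17,8,3,4) — a Paley graph.
The 3 distinct eigenvalues: [8.0, 1.56155, -2.56155].
With N=17: ϑ(G) = 17·(-(-sqrt(17)/2 - 1/2))/(8−(-sqrt(17)/2 - 1/2)) = sqrt(17).
≈ 4.12310563 (to 8 d.p.).

sqrt(17)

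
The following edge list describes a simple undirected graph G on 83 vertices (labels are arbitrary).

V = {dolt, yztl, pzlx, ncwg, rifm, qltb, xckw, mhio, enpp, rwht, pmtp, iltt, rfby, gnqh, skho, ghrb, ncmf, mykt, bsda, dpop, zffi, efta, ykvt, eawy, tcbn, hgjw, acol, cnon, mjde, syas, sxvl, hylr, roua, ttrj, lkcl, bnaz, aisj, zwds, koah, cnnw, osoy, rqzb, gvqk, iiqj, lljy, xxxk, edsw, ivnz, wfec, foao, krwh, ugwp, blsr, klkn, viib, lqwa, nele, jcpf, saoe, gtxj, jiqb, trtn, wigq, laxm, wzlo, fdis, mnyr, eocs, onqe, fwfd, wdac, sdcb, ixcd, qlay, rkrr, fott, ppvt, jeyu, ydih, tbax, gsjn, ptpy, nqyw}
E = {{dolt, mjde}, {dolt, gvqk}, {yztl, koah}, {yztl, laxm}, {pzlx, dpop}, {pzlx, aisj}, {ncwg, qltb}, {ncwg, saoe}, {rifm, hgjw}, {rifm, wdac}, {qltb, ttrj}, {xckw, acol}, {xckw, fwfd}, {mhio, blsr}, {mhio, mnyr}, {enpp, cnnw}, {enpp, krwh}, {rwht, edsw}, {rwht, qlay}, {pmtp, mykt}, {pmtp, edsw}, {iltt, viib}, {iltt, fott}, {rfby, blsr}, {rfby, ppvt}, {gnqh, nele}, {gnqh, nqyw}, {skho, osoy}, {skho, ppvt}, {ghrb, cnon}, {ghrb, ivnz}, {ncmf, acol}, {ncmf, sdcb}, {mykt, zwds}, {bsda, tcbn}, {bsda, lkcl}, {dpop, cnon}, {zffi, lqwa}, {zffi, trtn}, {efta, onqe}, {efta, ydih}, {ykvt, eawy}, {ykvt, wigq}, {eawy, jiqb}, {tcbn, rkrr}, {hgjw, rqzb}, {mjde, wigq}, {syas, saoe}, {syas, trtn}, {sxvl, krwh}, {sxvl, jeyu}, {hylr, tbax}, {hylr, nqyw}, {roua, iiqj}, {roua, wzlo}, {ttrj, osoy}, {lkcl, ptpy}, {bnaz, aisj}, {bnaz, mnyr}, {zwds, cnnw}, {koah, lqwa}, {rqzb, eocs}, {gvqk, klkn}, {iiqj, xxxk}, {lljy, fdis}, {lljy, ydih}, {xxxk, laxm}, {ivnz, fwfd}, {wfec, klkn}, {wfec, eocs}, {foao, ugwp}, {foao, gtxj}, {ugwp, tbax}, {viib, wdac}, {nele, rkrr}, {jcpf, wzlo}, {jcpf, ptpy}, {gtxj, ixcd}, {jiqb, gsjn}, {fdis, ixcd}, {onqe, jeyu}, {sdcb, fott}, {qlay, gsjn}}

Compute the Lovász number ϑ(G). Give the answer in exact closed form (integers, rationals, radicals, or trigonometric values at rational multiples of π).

deg(wigq) = 2; N(wigq) = {ykvt, mjde}.
deg(skho) = 2; N(skho) = {osoy, ppvt}.
N(ncwg) = {qltb, saoe}, |N(ncwg)| = 2.
deg(pzlx) = 2; N(pzlx) = {dpop, aisj}.
2-regular, N=83; connected 2-regular on 83 ⇒ C_{83}.
The 42 distinct eigenvalues: [2.0, 1.994272, 1.977121, 1.948645, 1.909008, 1.858436, 1.797219, 1.725708, 1.644312, 1.553498, 1.453785, 1.345745, 1.229997, 1.107203, 0.978068, 0.84333, 0.703762, 0.560163, 0.413355, 0.264179, 0.113491, -0.037848, -0.18897, -0.33901, -0.487108, -0.632415, -0.774101, -0.911352, -1.043383, -1.169438, -1.288794, -1.400768, -1.504719, -1.600051, -1.686218, -1.762726, -1.829138, -1.885072, -1.930209, -1.96429, -1.98712, -1.998568].
−83·(-2*cos(pi/83)) / ((2)−(-2*cos(pi/83))) = 83*cos(pi/83)/(cos(pi/83) + 1) = ϑ(G).
= 41.48513… (decimal).
α=41, χ(Ḡ)=42; ϑ=83*cos(pi/83)/(cos(pi/83) + 1) lies between (both strict).

83*cos(pi/83)/(cos(pi/83) + 1)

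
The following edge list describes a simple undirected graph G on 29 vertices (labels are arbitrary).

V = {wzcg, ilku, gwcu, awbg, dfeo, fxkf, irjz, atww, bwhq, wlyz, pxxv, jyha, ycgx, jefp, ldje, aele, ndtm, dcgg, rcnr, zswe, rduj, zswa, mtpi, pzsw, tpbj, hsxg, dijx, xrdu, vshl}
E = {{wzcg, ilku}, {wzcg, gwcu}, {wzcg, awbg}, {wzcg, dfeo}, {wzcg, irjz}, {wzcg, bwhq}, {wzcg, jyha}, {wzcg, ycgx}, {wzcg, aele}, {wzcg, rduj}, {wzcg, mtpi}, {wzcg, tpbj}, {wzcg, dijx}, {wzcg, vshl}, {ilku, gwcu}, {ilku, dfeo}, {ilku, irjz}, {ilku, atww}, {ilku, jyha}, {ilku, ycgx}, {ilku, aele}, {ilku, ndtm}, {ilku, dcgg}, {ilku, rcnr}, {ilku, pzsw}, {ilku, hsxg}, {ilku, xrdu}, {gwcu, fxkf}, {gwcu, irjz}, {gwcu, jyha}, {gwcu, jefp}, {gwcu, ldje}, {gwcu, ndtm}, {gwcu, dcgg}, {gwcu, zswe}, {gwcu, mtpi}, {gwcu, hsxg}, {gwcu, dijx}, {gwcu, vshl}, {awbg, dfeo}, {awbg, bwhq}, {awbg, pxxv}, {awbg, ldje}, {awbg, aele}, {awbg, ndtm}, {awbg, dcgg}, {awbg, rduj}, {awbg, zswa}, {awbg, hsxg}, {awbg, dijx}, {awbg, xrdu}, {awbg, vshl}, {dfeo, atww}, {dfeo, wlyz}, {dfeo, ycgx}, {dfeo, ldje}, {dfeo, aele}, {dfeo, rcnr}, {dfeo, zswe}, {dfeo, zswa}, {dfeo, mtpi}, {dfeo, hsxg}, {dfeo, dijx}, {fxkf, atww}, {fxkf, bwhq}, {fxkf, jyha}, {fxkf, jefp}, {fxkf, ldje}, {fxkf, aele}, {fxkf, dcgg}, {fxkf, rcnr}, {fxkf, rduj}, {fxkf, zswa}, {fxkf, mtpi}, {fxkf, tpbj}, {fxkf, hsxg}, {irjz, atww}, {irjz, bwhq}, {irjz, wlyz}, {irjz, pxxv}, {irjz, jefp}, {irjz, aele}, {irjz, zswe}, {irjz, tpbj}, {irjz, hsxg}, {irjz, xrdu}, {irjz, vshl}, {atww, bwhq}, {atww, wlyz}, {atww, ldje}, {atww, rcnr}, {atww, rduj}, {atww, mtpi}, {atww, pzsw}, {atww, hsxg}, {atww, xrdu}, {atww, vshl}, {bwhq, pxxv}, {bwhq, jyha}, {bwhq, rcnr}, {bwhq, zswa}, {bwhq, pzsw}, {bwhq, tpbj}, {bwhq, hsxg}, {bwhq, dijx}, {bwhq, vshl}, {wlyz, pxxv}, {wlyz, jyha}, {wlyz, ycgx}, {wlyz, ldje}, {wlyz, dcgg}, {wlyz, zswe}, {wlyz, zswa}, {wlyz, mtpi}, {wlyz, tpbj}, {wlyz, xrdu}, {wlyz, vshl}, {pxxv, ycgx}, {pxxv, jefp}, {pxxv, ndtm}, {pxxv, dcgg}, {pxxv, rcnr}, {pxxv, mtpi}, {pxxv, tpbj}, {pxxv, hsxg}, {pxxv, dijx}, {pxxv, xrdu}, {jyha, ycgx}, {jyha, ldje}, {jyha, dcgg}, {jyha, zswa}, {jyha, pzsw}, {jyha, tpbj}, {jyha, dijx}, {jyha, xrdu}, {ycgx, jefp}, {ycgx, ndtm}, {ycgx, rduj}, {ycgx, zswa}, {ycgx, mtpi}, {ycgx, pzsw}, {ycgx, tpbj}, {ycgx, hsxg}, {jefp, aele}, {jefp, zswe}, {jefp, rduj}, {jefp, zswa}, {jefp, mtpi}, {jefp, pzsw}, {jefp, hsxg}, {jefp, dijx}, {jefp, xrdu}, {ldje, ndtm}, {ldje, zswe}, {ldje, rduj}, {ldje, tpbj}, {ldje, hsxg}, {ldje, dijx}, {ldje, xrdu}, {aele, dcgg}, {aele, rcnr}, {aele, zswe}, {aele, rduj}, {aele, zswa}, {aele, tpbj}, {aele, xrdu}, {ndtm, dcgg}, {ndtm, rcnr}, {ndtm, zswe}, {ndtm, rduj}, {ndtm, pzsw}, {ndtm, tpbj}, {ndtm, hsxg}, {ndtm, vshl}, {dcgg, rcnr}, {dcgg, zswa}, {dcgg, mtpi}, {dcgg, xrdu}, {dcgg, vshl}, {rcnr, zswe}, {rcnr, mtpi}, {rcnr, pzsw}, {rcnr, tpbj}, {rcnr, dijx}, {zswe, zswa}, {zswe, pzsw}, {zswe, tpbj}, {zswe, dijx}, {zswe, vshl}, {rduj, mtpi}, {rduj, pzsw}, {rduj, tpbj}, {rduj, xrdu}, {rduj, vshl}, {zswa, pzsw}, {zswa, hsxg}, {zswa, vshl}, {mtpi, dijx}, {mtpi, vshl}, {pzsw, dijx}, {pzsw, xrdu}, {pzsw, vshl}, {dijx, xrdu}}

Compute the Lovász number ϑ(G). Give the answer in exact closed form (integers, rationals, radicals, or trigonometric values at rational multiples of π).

deg(jefp) = 14; N(jefp) = {gwcu, fxkf, irjz, pxxv, ycgx, aele, zswe, rduj, zswa, mtpi, pzsw, hsxg, dijx, xrdu}.
Vertex irjz has 14 neighbors: wzcg, ilku, gwcu, atww, bwhq, wlyz, pxxv, jefp, aele, zswe, tpbj, hsxg, xrdu, vshl.
deg(atww) = 14; N(atww) = {ilku, dfeo, fxkf, irjz, bwhq, wlyz, ldje, rcnr, rduj, mtpi, pzsw, hsxg, xrdu, vshl}.
Vertex pzsw has 14 neighbors: ilku, atww, bwhq, jyha, ycgx, jefp, ndtm, rcnr, zswe, rduj, zswa, dijx, xrdu, vshl.
Regular of degree 14 on 29 vertices: strongly regular (29,14,6,7).
A has 3 distinct eigenvalues ≈ [14.0, 2.192582, -3.192582].
Lovász: ϑ = −29(-sqrt(29)/2 - 1/2)/(14+-(-sqrt(29)/2 - 1/2)) = sqrt(29).
Numerically 5.385165.

sqrt(29)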